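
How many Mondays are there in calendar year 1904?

1904-01-01 is a Friday.
That's 366 days from start to end, counting both.
366 = 7 × 52 + 2, so there are 52 full weeks plus 2 extra days.
Each full week contributes one Monday: 52 so far.
The 2 extra days are Fri, Sat — none qualify.
Total: 52 + 0 = 52.

52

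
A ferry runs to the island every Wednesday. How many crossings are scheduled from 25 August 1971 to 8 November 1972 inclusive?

25 August 1971 is a Wednesday.
The range spans 442 days (inclusive of both endpoints).
442 = 7 × 63 + 1, so there are 63 full weeks plus 1 extra day.
Each full week contributes one Wednesday: 63 so far.
The 1 extra day is Wednesday — 1 of them qualifies.
Total: 63 + 1 = 64.

64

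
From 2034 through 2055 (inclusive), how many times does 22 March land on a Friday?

Day of week of March 22 in each year:
2034: Wed, 2035: Thu, 2036: Sat, 2037: Sun, 2038: Mon, 2039: Tue, 2040: Thu, 2041: Fri ✓, 2042: Sat, 2043: Sun, 2044: Tue, 2045: Wed, 2046: Thu, 2047: Fri ✓, 2048: Sun, 2049: Mon, 2050: Tue, 2051: Wed, 2052: Fri ✓, 2053: Sat, 2054: Sun, 2055: Mon
Fridays: 2041, 2047, 2052.

3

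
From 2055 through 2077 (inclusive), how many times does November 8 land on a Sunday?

3

Day of week of November 8 in each year:
2055: Mon, 2056: Wed, 2057: Thu, 2058: Fri, 2059: Sat, 2060: Mon, 2061: Tue, 2062: Wed, 2063: Thu, 2064: Sat, 2065: Sun ✓, 2066: Mon, 2067: Tue, 2068: Thu, 2069: Fri, 2070: Sat, 2071: Sun ✓, 2072: Tue, 2073: Wed, 2074: Thu, 2075: Fri, 2076: Sun ✓, 2077: Mon
Sundays: 2065, 2071, 2076.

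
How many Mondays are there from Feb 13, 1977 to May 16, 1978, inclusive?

Feb 13, 1977 is a Sunday.
From Feb 13, 1977 to May 16, 1978 is 458 days inclusive.
458 = 7 × 65 + 3, so there are 65 full weeks plus 3 extra days.
Each full week contributes one Monday: 65 so far.
The 3 extra days are Sun, Mon, Tue — 1 of them qualifies.
Total: 65 + 1 = 66.

66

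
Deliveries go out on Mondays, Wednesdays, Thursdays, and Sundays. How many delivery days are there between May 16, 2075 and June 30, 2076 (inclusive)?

235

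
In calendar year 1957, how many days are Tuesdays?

Jan 1, 1957 is a Tuesday.
That's 365 days from start to end, counting both.
365 = 7 × 52 + 1, so there are 52 full weeks plus 1 extra day.
Each full week contributes one Tuesday: 52 so far.
The 1 extra day is Tue — 1 of them qualifies.
Total: 52 + 1 = 53.

53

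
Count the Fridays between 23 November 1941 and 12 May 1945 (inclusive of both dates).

23 November 1941 is a Sunday.
From 23 November 1941 to 12 May 1945 is 1267 days inclusive.
1267 = 7 × 181, so the span is exactly 181 full weeks.
Each full week contributes one Friday: 181 so far.

181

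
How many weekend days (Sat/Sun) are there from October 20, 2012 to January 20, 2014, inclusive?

132

October 20, 2012 is a Saturday.
The range spans 458 days (inclusive of both endpoints).
458 = 7 × 65 + 3, so there are 65 full weeks plus 3 extra days.
Each full week contributes 2 weekend days (Sat, Sun): 65 × 2 = 130.
The 3 extra days are Sat, Sun, Mon — 2 of them qualify.
Total: 130 + 2 = 132.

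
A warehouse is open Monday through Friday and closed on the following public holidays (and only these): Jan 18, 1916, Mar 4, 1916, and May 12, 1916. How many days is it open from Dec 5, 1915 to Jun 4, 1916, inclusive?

Dec 5, 1915 is a Sunday.
That's 183 days from start to end, counting both.
183 = 7 × 26 + 1, so there are 26 full weeks plus 1 extra day.
Each full week contributes 5 weekdays (Mon–Fri): 26 × 5 = 130.
The 1 extra day is Sunday — none qualify.
Total: 130 + 0 = 130.
Holidays: Jan 18, 1916 (Tue); Mar 4, 1916 (Sat); May 12, 1916 (Fri).
2 of the 3 holidays fall on weekdays; the rest are weekends and were already excluded.
Business days: 130 − 2 = 128.

128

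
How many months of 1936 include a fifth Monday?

4

A month has five Mondays exactly when Monday falls within its first (length − 28) days.
Jan: 31 days, starts Wed → 5 of Wed, Thu, Fri
Feb: 29 days, starts Sat → 5 of Sat
Mar: 31 days, starts Sun → 5 of Sun, Mon, Tue ✓
Apr: 30 days, starts Wed → 5 of Wed, Thu
May: 31 days, starts Fri → 5 of Fri, Sat, Sun
Jun: 30 days, starts Mon → 5 of Mon, Tue ✓
Jul: 31 days, starts Wed → 5 of Wed, Thu, Fri
Aug: 31 days, starts Sat → 5 of Sat, Sun, Mon ✓
Sep: 30 days, starts Tue → 5 of Tue, Wed
Oct: 31 days, starts Thu → 5 of Thu, Fri, Sat
Nov: 30 days, starts Sun → 5 of Sun, Mon ✓
Dec: 31 days, starts Tue → 5 of Tue, Wed, Thu
Months with five Mondays: Mar, Jun, Aug, Nov.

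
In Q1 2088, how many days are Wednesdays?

13

Jan 1, 2088 is a Thursday.
That's 91 days from start to end, counting both.
91 = 7 × 13, so the span is exactly 13 full weeks.
Each full week contributes one Wednesday: 13 so far.
Total: 13.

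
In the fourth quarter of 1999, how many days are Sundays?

13

1 October 1999 is a Friday.
From 1 October 1999 to 31 December 1999 is 92 days inclusive.
92 = 7 × 13 + 1, so there are 13 full weeks plus 1 extra day.
Each full week contributes one Sunday: 13 so far.
The 1 extra day is Friday — none qualify.
Total: 13 + 0 = 13.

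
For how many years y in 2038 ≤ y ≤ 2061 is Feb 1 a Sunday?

3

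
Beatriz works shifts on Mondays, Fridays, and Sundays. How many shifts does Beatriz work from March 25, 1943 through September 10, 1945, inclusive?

March 25, 1943 is a Thursday.
That's 901 days from start to end, counting both.
901 = 7 × 128 + 5, so there are 128 full weeks plus 5 extra days.
Each full week contributes 3 days from the set (Mon, Fri, Sun): 128 × 3 = 384.
The 5 extra days are Thu, Fri, Sat, Sun, Mon — 3 of them qualify.
Total: 384 + 3 = 387.

387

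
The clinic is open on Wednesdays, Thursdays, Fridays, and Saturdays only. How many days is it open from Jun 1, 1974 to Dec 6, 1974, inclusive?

Jun 1, 1974 is a Saturday.
From Jun 1, 1974 to Dec 6, 1974 is 189 days inclusive.
189 = 7 × 27, so the span is exactly 27 full weeks.
Each full week contributes 4 days from the set (Wed, Thu, Fri, Sat): 27 × 4 = 108.
Total: 108.

108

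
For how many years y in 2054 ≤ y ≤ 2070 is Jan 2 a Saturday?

Day of week of January 2 in each year:
2054: Fri, 2055: Sat ✓, 2056: Sun, 2057: Tue, 2058: Wed, 2059: Thu, 2060: Fri, 2061: Sun, 2062: Mon, 2063: Tue, 2064: Wed, 2065: Fri, 2066: Sat ✓, 2067: Sun, 2068: Mon, 2069: Wed, 2070: Thu
Saturdays: 2055, 2066.

2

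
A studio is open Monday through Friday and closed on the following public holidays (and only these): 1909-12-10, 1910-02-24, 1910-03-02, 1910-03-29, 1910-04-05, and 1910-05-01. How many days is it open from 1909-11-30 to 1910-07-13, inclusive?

157 business days

1909-11-30 is a Tuesday.
The range spans 226 days (inclusive of both endpoints).
226 = 7 × 32 + 2, so there are 32 full weeks plus 2 extra days.
Each full week contributes 5 weekdays (Mon–Fri): 32 × 5 = 160.
The 2 extra days are Tue, Wed — 2 of them qualify.
Total: 160 + 2 = 162.
Holidays: 1909-12-10 (Fri); 1910-02-24 (Thu); 1910-03-02 (Wed); 1910-03-29 (Tue); 1910-04-05 (Tue); 1910-05-01 (Sun).
5 of the 6 holidays fall on weekdays; the rest are weekends and were already excluded.
Business days: 162 − 5 = 157.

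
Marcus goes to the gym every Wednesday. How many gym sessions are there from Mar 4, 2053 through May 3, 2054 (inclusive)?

61

Mar 4, 2053 is a Tuesday.
From Mar 4, 2053 to May 3, 2054 is 426 days inclusive.
426 = 7 × 60 + 6, so there are 60 full weeks plus 6 extra days.
Each full week contributes one Wednesday: 60 so far.
The 6 extra days are Tue, Wed, Thu, Fri, Sat, Sun — 1 of them qualifies.
Total: 60 + 1 = 61.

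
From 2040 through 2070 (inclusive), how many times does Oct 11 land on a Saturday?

5

Day of week of October 11 in each year:
2040: Thu, 2041: Fri, 2042: Sat ✓, 2043: Sun, 2044: Tue, 2045: Wed, 2046: Thu, 2047: Fri, 2048: Sun, 2049: Mon, 2050: Tue, 2051: Wed, 2052: Fri, 2053: Sat ✓, 2054: Sun, 2055: Mon, 2056: Wed, 2057: Thu, 2058: Fri, 2059: Sat ✓, 2060: Mon, 2061: Tue, 2062: Wed, 2063: Thu, 2064: Sat ✓, 2065: Sun, 2066: Mon, 2067: Tue, 2068: Thu, 2069: Fri, 2070: Sat ✓
Saturdays: 2042, 2053, 2059, 2064, 2070.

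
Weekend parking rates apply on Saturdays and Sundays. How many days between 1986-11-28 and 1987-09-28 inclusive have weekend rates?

88

1986-11-28 is a Friday.
That's 305 days from start to end, counting both.
305 = 7 × 43 + 4, so there are 43 full weeks plus 4 extra days.
Each full week contributes 2 weekend days (Sat, Sun): 43 × 2 = 86.
The 4 extra days are Friday, Saturday, Sunday, Monday — 2 of them qualify.
Total: 86 + 2 = 88.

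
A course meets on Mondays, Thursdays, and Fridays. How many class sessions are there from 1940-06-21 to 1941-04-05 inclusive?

124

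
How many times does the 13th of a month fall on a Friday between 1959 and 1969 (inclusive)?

Friday-the-13ths by year:
1959: Feb, Mar, Nov
1960: May
1961: Jan, Oct
1962: Apr, Jul
1963: Sep, Dec
1964: Mar, Nov
1965: Aug
1966: May
1967: Jan, Oct
1968: Sep, Dec
1969: Jun

19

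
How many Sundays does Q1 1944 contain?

13

1 January 1944 is a Saturday.
The range spans 91 days (inclusive of both endpoints).
91 = 7 × 13, so the span is exactly 13 full weeks.
Each full week contributes one Sunday: 13 so far.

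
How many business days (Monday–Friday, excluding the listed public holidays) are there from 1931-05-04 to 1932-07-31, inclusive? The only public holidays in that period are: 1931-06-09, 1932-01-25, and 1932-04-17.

323

1931-05-04 is a Monday.
That's 455 days from start to end, counting both.
455 = 7 × 65, so the span is exactly 65 full weeks.
Each full week contributes 5 weekdays (Mon–Fri): 65 × 5 = 325.
Total: 325.
Holidays: 1931-06-09 (Tue); 1932-01-25 (Mon); 1932-04-17 (Sun).
2 of the 3 holidays fall on weekdays; the rest are weekends and were already excluded.
Business days: 325 − 2 = 323.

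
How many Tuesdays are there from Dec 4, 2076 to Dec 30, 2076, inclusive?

Dec 4, 2076 is a Friday.
That's 27 days from start to end, counting both.
27 = 7 × 3 + 6, so there are 3 full weeks plus 6 extra days.
Each full week contributes one Tuesday: 3 so far.
The 6 extra days are Fri, Sat, Sun, Mon, Tue, Wed — 1 of them qualifies.
Total: 3 + 1 = 4.

4 Tuesdays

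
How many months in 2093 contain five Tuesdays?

4

A month has five Tuesdays exactly when Tuesday falls within its first (length − 28) days.
Jan: 31 days, starts Thu → 5 of Thu, Fri, Sat
Feb: 28 days, starts Sun → 5 of (none)
Mar: 31 days, starts Sun → 5 of Sun, Mon, Tue ✓
Apr: 30 days, starts Wed → 5 of Wed, Thu
May: 31 days, starts Fri → 5 of Fri, Sat, Sun
Jun: 30 days, starts Mon → 5 of Mon, Tue ✓
Jul: 31 days, starts Wed → 5 of Wed, Thu, Fri
Aug: 31 days, starts Sat → 5 of Sat, Sun, Mon
Sep: 30 days, starts Tue → 5 of Tue, Wed ✓
Oct: 31 days, starts Thu → 5 of Thu, Fri, Sat
Nov: 30 days, starts Sun → 5 of Sun, Mon
Dec: 31 days, starts Tue → 5 of Tue, Wed, Thu ✓
Months with five Tuesdays: Mar, Jun, Sep, Dec.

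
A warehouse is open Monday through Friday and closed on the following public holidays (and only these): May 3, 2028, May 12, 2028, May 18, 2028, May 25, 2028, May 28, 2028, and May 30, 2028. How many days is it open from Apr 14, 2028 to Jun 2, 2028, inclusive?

Apr 14, 2028 is a Friday.
From Apr 14, 2028 to Jun 2, 2028 is 50 days inclusive.
50 = 7 × 7 + 1, so there are 7 full weeks plus 1 extra day.
Each full week contributes 5 weekdays (Mon–Fri): 7 × 5 = 35.
The 1 extra day is Friday — 1 of them qualifies.
Total: 35 + 1 = 36.
Holidays: May 3, 2028 (Wed); May 12, 2028 (Fri); May 18, 2028 (Thu); May 25, 2028 (Thu); May 28, 2028 (Sun); May 30, 2028 (Tue).
5 of the 6 holidays fall on weekdays; the rest are weekends and were already excluded.
Business days: 36 − 5 = 31.

31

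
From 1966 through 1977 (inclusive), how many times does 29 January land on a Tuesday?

Day of week of January 29 in each year:
1966: Sat, 1967: Sun, 1968: Mon, 1969: Wed, 1970: Thu, 1971: Fri, 1972: Sat, 1973: Mon, 1974: Tue ✓, 1975: Wed, 1976: Thu, 1977: Sat
Tuesdays: 1974.

1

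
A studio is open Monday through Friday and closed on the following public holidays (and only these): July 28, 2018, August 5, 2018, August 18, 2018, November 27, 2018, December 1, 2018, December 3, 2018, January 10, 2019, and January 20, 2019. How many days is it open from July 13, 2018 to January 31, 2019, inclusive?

142 business days

July 13, 2018 is a Friday.
The range spans 203 days (inclusive of both endpoints).
203 = 7 × 29, so the span is exactly 29 full weeks.
Each full week contributes 5 weekdays (Mon–Fri): 29 × 5 = 145.
Holidays: July 28, 2018 (Sat); August 5, 2018 (Sun); August 18, 2018 (Sat); November 27, 2018 (Tue); December 1, 2018 (Sat); December 3, 2018 (Mon); January 10, 2019 (Thu); January 20, 2019 (Sun).
3 of the 8 holidays fall on weekdays; the rest are weekends and were already excluded.
Business days: 145 − 3 = 142.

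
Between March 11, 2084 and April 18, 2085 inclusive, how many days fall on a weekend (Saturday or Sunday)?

March 11, 2084 is a Saturday.
The range spans 404 days (inclusive of both endpoints).
404 = 7 × 57 + 5, so there are 57 full weeks plus 5 extra days.
Each full week contributes 2 weekend days (Sat, Sun): 57 × 2 = 114.
The 5 extra days are Saturday, Sunday, Monday, Tuesday, Wednesday — 2 of them qualify.
Total: 114 + 2 = 116.

116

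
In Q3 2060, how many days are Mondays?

2060-07-01 is a Thursday.
From 2060-07-01 to 2060-09-30 is 92 days inclusive.
92 = 7 × 13 + 1, so there are 13 full weeks plus 1 extra day.
Each full week contributes one Monday: 13 so far.
The 1 extra day is Thu — none qualify.
Total: 13 + 0 = 13.

13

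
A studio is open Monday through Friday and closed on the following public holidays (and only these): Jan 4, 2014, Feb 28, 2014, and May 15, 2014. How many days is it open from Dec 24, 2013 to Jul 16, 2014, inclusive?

Dec 24, 2013 is a Tuesday.
From Dec 24, 2013 to Jul 16, 2014 is 205 days inclusive.
205 = 7 × 29 + 2, so there are 29 full weeks plus 2 extra days.
Each full week contributes 5 weekdays (Mon–Fri): 29 × 5 = 145.
The 2 extra days are Tuesday, Wednesday — 2 of them qualify.
Total: 145 + 2 = 147.
Holidays: Jan 4, 2014 (Sat); Feb 28, 2014 (Fri); May 15, 2014 (Thu).
2 of the 3 holidays fall on weekdays; the rest are weekends and were already excluded.
Business days: 147 − 2 = 145.

145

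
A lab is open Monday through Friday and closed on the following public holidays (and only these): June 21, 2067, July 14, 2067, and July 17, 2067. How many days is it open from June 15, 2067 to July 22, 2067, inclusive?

26 working days

June 15, 2067 is a Wednesday.
That's 38 days from start to end, counting both.
38 = 7 × 5 + 3, so there are 5 full weeks plus 3 extra days.
Each full week contributes 5 weekdays (Mon–Fri): 5 × 5 = 25.
The 3 extra days are Wednesday, Thursday, Friday — 3 of them qualify.
Total: 25 + 3 = 28.
Holidays: June 21, 2067 (Tue); July 14, 2067 (Thu); July 17, 2067 (Sun).
2 of the 3 holidays fall on weekdays; the rest are weekends and were already excluded.
Business days: 28 − 2 = 26.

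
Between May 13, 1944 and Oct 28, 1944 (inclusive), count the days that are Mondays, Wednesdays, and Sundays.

May 13, 1944 is a Saturday.
That's 169 days from start to end, counting both.
169 = 7 × 24 + 1, so there are 24 full weeks plus 1 extra day.
Each full week contributes 3 days from the set (Mon, Wed, Sun): 24 × 3 = 72.
The 1 extra day is Sat — none qualify.
Total: 72 + 0 = 72.

72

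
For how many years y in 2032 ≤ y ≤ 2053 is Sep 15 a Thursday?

4

Day of week of September 15 in each year:
2032: Wed, 2033: Thu ✓, 2034: Fri, 2035: Sat, 2036: Mon, 2037: Tue, 2038: Wed, 2039: Thu ✓, 2040: Sat, 2041: Sun, 2042: Mon, 2043: Tue, 2044: Thu ✓, 2045: Fri, 2046: Sat, 2047: Sun, 2048: Tue, 2049: Wed, 2050: Thu ✓, 2051: Fri, 2052: Sun, 2053: Mon
Thursdays: 2033, 2039, 2044, 2050.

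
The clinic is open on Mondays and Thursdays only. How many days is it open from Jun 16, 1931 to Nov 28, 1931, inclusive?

Jun 16, 1931 is a Tuesday.
That's 166 days from start to end, counting both.
166 = 7 × 23 + 5, so there are 23 full weeks plus 5 extra days.
Each full week contributes 2 days from the set (Mon, Thu): 23 × 2 = 46.
The 5 extra days are Tue, Wed, Thu, Fri, Sat — 1 of them qualifies.
Total: 46 + 1 = 47.

47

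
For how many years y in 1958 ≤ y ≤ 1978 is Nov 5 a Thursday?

3

Day of week of November 5 in each year:
1958: Wed, 1959: Thu ✓, 1960: Sat, 1961: Sun, 1962: Mon, 1963: Tue, 1964: Thu ✓, 1965: Fri, 1966: Sat, 1967: Sun, 1968: Tue, 1969: Wed, 1970: Thu ✓, 1971: Fri, 1972: Sun, 1973: Mon, 1974: Tue, 1975: Wed, 1976: Fri, 1977: Sat, 1978: Sun
Thursdays: 1959, 1964, 1970.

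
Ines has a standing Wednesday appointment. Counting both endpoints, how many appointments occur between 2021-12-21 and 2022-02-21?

2021-12-21 is a Tuesday.
That's 63 days from start to end, counting both.
63 = 7 × 9, so the span is exactly 9 full weeks.
Each full week contributes one Wednesday: 9 so far.
Total: 9.

9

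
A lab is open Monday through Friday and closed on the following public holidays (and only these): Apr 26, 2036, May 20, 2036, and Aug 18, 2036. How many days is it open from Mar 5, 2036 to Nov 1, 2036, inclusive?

Mar 5, 2036 is a Wednesday.
From Mar 5, 2036 to Nov 1, 2036 is 242 days inclusive.
242 = 7 × 34 + 4, so there are 34 full weeks plus 4 extra days.
Each full week contributes 5 weekdays (Mon–Fri): 34 × 5 = 170.
The 4 extra days are Wednesday, Thursday, Friday, Saturday — 3 of them qualify.
Total: 170 + 3 = 173.
Holidays: Apr 26, 2036 (Sat); May 20, 2036 (Tue); Aug 18, 2036 (Mon).
2 of the 3 holidays fall on weekdays; the rest are weekends and were already excluded.
Business days: 173 − 2 = 171.

171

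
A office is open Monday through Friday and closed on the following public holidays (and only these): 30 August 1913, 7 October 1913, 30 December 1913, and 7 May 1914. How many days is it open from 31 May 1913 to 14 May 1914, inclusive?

246 working days

31 May 1913 is a Saturday.
The range spans 349 days (inclusive of both endpoints).
349 = 7 × 49 + 6, so there are 49 full weeks plus 6 extra days.
Each full week contributes 5 weekdays (Mon–Fri): 49 × 5 = 245.
The 6 extra days are Sat, Sun, Mon, Tue, Wed, Thu — 4 of them qualify.
Total: 245 + 4 = 249.
Holidays: 30 August 1913 (Sat); 7 October 1913 (Tue); 30 December 1913 (Tue); 7 May 1914 (Thu).
3 of the 4 holidays fall on weekdays; the rest are weekends and were already excluded.
Business days: 249 − 3 = 246.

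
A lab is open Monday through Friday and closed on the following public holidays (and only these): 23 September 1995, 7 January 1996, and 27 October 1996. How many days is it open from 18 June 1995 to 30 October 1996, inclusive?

18 June 1995 is a Sunday.
The range spans 501 days (inclusive of both endpoints).
501 = 7 × 71 + 4, so there are 71 full weeks plus 4 extra days.
Each full week contributes 5 weekdays (Mon–Fri): 71 × 5 = 355.
The 4 extra days are Sunday, Monday, Tuesday, Wednesday — 3 of them qualify.
Total: 355 + 3 = 358.
Holidays: 23 September 1995 (Sat); 7 January 1996 (Sun); 27 October 1996 (Sun).
None of the 3 holidays fall on a weekday, so nothing to subtract.
Business days: 358 − 0 = 358.

358 business days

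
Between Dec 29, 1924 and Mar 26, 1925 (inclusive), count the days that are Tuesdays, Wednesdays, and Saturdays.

38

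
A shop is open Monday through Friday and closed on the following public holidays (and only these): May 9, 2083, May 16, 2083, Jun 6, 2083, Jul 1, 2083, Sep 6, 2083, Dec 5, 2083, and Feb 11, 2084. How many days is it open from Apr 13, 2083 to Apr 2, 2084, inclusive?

251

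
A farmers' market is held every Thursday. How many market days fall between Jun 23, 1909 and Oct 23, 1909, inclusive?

18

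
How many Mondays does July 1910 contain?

4

July 1, 1910 is a Friday.
The range spans 31 days (inclusive of both endpoints).
31 = 7 × 4 + 3, so there are 4 full weeks plus 3 extra days.
Each full week contributes one Monday: 4 so far.
The 3 extra days are Friday, Saturday, Sunday — none qualify.
Total: 4 + 0 = 4.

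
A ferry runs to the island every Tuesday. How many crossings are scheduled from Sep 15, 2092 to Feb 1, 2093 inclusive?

Sep 15, 2092 is a Monday.
That's 140 days from start to end, counting both.
140 = 7 × 20, so the span is exactly 20 full weeks.
Each full week contributes one Tuesday: 20 so far.
Total: 20.

20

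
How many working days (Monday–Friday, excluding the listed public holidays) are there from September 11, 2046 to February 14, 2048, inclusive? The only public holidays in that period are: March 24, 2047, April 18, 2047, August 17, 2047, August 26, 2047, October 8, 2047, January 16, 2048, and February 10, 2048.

September 11, 2046 is a Tuesday.
The range spans 522 days (inclusive of both endpoints).
522 = 7 × 74 + 4, so there are 74 full weeks plus 4 extra days.
Each full week contributes 5 weekdays (Mon–Fri): 74 × 5 = 370.
The 4 extra days are Tue, Wed, Thu, Fri — 4 of them qualify.
Total: 370 + 4 = 374.
Holidays: March 24, 2047 (Sun); April 18, 2047 (Thu); August 17, 2047 (Sat); August 26, 2047 (Mon); October 8, 2047 (Tue); January 16, 2048 (Thu); February 10, 2048 (Mon).
5 of the 7 holidays fall on weekdays; the rest are weekends and were already excluded.
Business days: 374 − 5 = 369.

369 working days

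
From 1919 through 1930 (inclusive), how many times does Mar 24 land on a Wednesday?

Day of week of March 24 in each year:
1919: Mon, 1920: Wed ✓, 1921: Thu, 1922: Fri, 1923: Sat, 1924: Mon, 1925: Tue, 1926: Wed ✓, 1927: Thu, 1928: Sat, 1929: Sun, 1930: Mon
Wednesdays: 1920, 1926.

2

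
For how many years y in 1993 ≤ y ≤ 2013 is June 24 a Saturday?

3

Day of week of June 24 in each year:
1993: Thu, 1994: Fri, 1995: Sat ✓, 1996: Mon, 1997: Tue, 1998: Wed, 1999: Thu, 2000: Sat ✓, 2001: Sun, 2002: Mon, 2003: Tue, 2004: Thu, 2005: Fri, 2006: Sat ✓, 2007: Sun, 2008: Tue, 2009: Wed, 2010: Thu, 2011: Fri, 2012: Sun, 2013: Mon
Saturdays: 1995, 2000, 2006.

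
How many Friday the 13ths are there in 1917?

2

The 13th falls on a Friday when the month's 13th has weekday Fri.
Jan 13 is Sat; Feb 13 is Tue; Mar 13 is Tue; Apr 13 is Fri ✓; May 13 is Sun; Jun 13 is Wed; Jul 13 is Fri ✓; Aug 13 is Mon; Sep 13 is Thu; Oct 13 is Sat; Nov 13 is Tue; Dec 13 is Thu.
Friday the 13ths: Apr, Jul.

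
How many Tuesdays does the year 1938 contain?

52

1 January 1938 is a Saturday.
That's 365 days from start to end, counting both.
365 = 7 × 52 + 1, so there are 52 full weeks plus 1 extra day.
Each full week contributes one Tuesday: 52 so far.
The 1 extra day is Saturday — none qualify.
Total: 52 + 0 = 52.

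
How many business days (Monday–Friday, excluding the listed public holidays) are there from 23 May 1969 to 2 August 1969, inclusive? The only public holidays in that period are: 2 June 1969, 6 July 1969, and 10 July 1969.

49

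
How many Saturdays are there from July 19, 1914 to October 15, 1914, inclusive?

July 19, 1914 is a Sunday.
That's 89 days from start to end, counting both.
89 = 7 × 12 + 5, so there are 12 full weeks plus 5 extra days.
Each full week contributes one Saturday: 12 so far.
The 5 extra days are Sunday, Monday, Tuesday, Wednesday, Thursday — none qualify.
Total: 12 + 0 = 12.

12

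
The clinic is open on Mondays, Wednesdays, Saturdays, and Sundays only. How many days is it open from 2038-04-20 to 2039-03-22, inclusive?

2038-04-20 is a Tuesday.
From 2038-04-20 to 2039-03-22 is 337 days inclusive.
337 = 7 × 48 + 1, so there are 48 full weeks plus 1 extra day.
Each full week contributes 4 days from the set (Mon, Wed, Sat, Sun): 48 × 4 = 192.
The 1 extra day is Tuesday — none qualify.
Total: 192 + 0 = 192.

192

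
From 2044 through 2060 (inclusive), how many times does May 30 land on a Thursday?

3

Day of week of May 30 in each year:
2044: Mon, 2045: Tue, 2046: Wed, 2047: Thu ✓, 2048: Sat, 2049: Sun, 2050: Mon, 2051: Tue, 2052: Thu ✓, 2053: Fri, 2054: Sat, 2055: Sun, 2056: Tue, 2057: Wed, 2058: Thu ✓, 2059: Fri, 2060: Sun
Thursdays: 2047, 2052, 2058.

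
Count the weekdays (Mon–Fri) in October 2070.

23

1 October 2070 is a Wednesday.
From 1 October 2070 to 31 October 2070 is 31 days inclusive.
31 = 7 × 4 + 3, so there are 4 full weeks plus 3 extra days.
Each full week contributes 5 weekdays (Mon–Fri): 4 × 5 = 20.
The 3 extra days are Wednesday, Thursday, Friday — 3 of them qualify.
Total: 20 + 3 = 23.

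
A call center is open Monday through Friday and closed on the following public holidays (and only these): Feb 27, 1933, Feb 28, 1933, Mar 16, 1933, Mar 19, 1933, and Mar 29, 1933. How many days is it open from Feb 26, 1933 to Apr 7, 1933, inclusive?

26

Feb 26, 1933 is a Sunday.
From Feb 26, 1933 to Apr 7, 1933 is 41 days inclusive.
41 = 7 × 5 + 6, so there are 5 full weeks plus 6 extra days.
Each full week contributes 5 weekdays (Mon–Fri): 5 × 5 = 25.
The 6 extra days are Sunday, Monday, Tuesday, Wednesday, Thursday, Friday — 5 of them qualify.
Total: 25 + 5 = 30.
Holidays: Feb 27, 1933 (Mon); Feb 28, 1933 (Tue); Mar 16, 1933 (Thu); Mar 19, 1933 (Sun); Mar 29, 1933 (Wed).
4 of the 5 holidays fall on weekdays; the rest are weekends and were already excluded.
Business days: 30 − 4 = 26.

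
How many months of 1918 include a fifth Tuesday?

A month has five Tuesdays exactly when Tuesday falls within its first (length − 28) days.
Jan: 31 days, starts Tue → 5 of Tue, Wed, Thu ✓
Feb: 28 days, starts Fri → 5 of (none)
Mar: 31 days, starts Fri → 5 of Fri, Sat, Sun
Apr: 30 days, starts Mon → 5 of Mon, Tue ✓
May: 31 days, starts Wed → 5 of Wed, Thu, Fri
Jun: 30 days, starts Sat → 5 of Sat, Sun
Jul: 31 days, starts Mon → 5 of Mon, Tue, Wed ✓
Aug: 31 days, starts Thu → 5 of Thu, Fri, Sat
Sep: 30 days, starts Sun → 5 of Sun, Mon
Oct: 31 days, starts Tue → 5 of Tue, Wed, Thu ✓
Nov: 30 days, starts Fri → 5 of Fri, Sat
Dec: 31 days, starts Sun → 5 of Sun, Mon, Tue ✓
Months with five Tuesdays: Jan, Apr, Jul, Oct, Dec.

5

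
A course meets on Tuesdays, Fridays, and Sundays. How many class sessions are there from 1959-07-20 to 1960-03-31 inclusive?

1959-07-20 is a Monday.
From 1959-07-20 to 1960-03-31 is 256 days inclusive.
256 = 7 × 36 + 4, so there are 36 full weeks plus 4 extra days.
Each full week contributes 3 days from the set (Tue, Fri, Sun): 36 × 3 = 108.
The 4 extra days are Mon, Tue, Wed, Thu — 1 of them qualifies.
Total: 108 + 1 = 109.

109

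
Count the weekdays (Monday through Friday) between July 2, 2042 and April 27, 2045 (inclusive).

737 weekdays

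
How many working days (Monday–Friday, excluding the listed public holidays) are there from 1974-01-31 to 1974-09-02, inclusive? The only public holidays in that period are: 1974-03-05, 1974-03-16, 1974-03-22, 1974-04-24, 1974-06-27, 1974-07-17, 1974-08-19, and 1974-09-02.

146 working days

1974-01-31 is a Thursday.
From 1974-01-31 to 1974-09-02 is 215 days inclusive.
215 = 7 × 30 + 5, so there are 30 full weeks plus 5 extra days.
Each full week contributes 5 weekdays (Mon–Fri): 30 × 5 = 150.
The 5 extra days are Thursday, Friday, Saturday, Sunday, Monday — 3 of them qualify.
Total: 150 + 3 = 153.
Holidays: 1974-03-05 (Tue); 1974-03-16 (Sat); 1974-03-22 (Fri); 1974-04-24 (Wed); 1974-06-27 (Thu); 1974-07-17 (Wed); 1974-08-19 (Mon); 1974-09-02 (Mon).
7 of the 8 holidays fall on weekdays; the rest are weekends and were already excluded.
Business days: 153 − 7 = 146.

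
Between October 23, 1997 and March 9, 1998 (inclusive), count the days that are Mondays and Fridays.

40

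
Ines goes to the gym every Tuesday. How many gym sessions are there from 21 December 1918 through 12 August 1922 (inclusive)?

21 December 1918 is a Saturday.
From 21 December 1918 to 12 August 1922 is 1331 days inclusive.
1331 = 7 × 190 + 1, so there are 190 full weeks plus 1 extra day.
Each full week contributes one Tuesday: 190 so far.
The 1 extra day is Sat — none qualify.
Total: 190 + 0 = 190.

190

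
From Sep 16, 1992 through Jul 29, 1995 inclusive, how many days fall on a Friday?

150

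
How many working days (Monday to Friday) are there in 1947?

1 January 1947 is a Wednesday.
The range spans 365 days (inclusive of both endpoints).
365 = 7 × 52 + 1, so there are 52 full weeks plus 1 extra day.
Each full week contributes 5 weekdays (Mon–Fri): 52 × 5 = 260.
The 1 extra day is Wednesday — 1 of them qualifies.
Total: 260 + 1 = 261.

261 weekdays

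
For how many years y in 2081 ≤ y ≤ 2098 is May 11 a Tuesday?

3

Day of week of May 11 in each year:
2081: Sun, 2082: Mon, 2083: Tue ✓, 2084: Thu, 2085: Fri, 2086: Sat, 2087: Sun, 2088: Tue ✓, 2089: Wed, 2090: Thu, 2091: Fri, 2092: Sun, 2093: Mon, 2094: Tue ✓, 2095: Wed, 2096: Fri, 2097: Sat, 2098: Sun
Tuesdays: 2083, 2088, 2094.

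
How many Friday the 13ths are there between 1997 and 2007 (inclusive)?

Friday-the-13ths by year:
1997: Jun
1998: Feb, Mar, Nov
1999: Aug
2000: Oct
2001: Apr, Jul
2002: Sep, Dec
2003: Jun
2004: Feb, Aug
2005: May
2006: Jan, Oct
2007: Apr, Jul

18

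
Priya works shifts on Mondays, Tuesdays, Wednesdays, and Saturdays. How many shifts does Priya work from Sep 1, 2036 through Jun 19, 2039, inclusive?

Sep 1, 2036 is a Monday.
That's 1022 days from start to end, counting both.
1022 = 7 × 146, so the span is exactly 146 full weeks.
Each full week contributes 4 days from the set (Mon, Tue, Wed, Sat): 146 × 4 = 584.
Total: 584.

584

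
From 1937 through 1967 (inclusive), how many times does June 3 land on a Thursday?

5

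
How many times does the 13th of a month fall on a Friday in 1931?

3

The 13th falls on a Friday when the month's 13th has weekday Fri.
Jan 13 is Tue; Feb 13 is Fri ✓; Mar 13 is Fri ✓; Apr 13 is Mon; May 13 is Wed; Jun 13 is Sat; Jul 13 is Mon; Aug 13 is Thu; Sep 13 is Sun; Oct 13 is Tue; Nov 13 is Fri ✓; Dec 13 is Sun.
Friday the 13ths: Feb, Mar, Nov.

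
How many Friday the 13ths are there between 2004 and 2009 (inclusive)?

Friday-the-13ths by year:
2004: Feb, Aug
2005: May
2006: Jan, Oct
2007: Apr, Jul
2008: Jun
2009: Feb, Mar, Nov

11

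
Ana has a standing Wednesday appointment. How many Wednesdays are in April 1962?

1 April 1962 is a Sunday.
That's 30 days from start to end, counting both.
30 = 7 × 4 + 2, so there are 4 full weeks plus 2 extra days.
Each full week contributes one Wednesday: 4 so far.
The 2 extra days are Sun, Mon — none qualify.
Total: 4 + 0 = 4.

4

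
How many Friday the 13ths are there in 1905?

2

The 13th falls on a Friday when the month's 13th has weekday Fri.
Jan 13 is Fri ✓; Feb 13 is Mon; Mar 13 is Mon; Apr 13 is Thu; May 13 is Sat; Jun 13 is Tue; Jul 13 is Thu; Aug 13 is Sun; Sep 13 is Wed; Oct 13 is Fri ✓; Nov 13 is Mon; Dec 13 is Wed.
Friday the 13ths: Jan, Oct.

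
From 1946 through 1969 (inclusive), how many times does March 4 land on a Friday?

4

Day of week of March 4 in each year:
1946: Mon, 1947: Tue, 1948: Thu, 1949: Fri ✓, 1950: Sat, 1951: Sun, 1952: Tue, 1953: Wed, 1954: Thu, 1955: Fri ✓, 1956: Sun, 1957: Mon, 1958: Tue, 1959: Wed, 1960: Fri ✓, 1961: Sat, 1962: Sun, 1963: Mon, 1964: Wed, 1965: Thu, 1966: Fri ✓, 1967: Sat, 1968: Mon, 1969: Tue
Fridays: 1949, 1955, 1960, 1966.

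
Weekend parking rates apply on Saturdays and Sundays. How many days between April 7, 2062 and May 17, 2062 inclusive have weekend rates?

12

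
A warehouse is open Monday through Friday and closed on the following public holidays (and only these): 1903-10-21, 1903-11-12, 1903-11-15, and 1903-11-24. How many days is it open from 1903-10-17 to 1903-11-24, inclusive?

1903-10-17 is a Saturday.
That's 39 days from start to end, counting both.
39 = 7 × 5 + 4, so there are 5 full weeks plus 4 extra days.
Each full week contributes 5 weekdays (Mon–Fri): 5 × 5 = 25.
The 4 extra days are Sat, Sun, Mon, Tue — 2 of them qualify.
Total: 25 + 2 = 27.
Holidays: 1903-10-21 (Wed); 1903-11-12 (Thu); 1903-11-15 (Sun); 1903-11-24 (Tue).
3 of the 4 holidays fall on weekdays; the rest are weekends and were already excluded.
Business days: 27 − 3 = 24.

24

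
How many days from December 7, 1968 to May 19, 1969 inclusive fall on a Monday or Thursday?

47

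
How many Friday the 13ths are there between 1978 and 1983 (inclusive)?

Friday-the-13ths by year:
1978: Jan, Oct
1979: Apr, Jul
1980: Jun
1981: Feb, Mar, Nov
1982: Aug
1983: May

10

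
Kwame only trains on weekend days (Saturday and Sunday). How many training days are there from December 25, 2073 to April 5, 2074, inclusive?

28

December 25, 2073 is a Monday.
From December 25, 2073 to April 5, 2074 is 102 days inclusive.
102 = 7 × 14 + 4, so there are 14 full weeks plus 4 extra days.
Each full week contributes 2 weekend days (Sat, Sun): 14 × 2 = 28.
The 4 extra days are Mon, Tue, Wed, Thu — none qualify.
Total: 28 + 0 = 28.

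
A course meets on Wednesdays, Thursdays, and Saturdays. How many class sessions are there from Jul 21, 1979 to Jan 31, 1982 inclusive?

397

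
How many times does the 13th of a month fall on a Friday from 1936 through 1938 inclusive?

Friday-the-13ths by year:
1936: Mar, Nov
1937: Aug
1938: May

4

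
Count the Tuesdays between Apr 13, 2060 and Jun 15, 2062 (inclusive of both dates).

Apr 13, 2060 is a Tuesday.
The range spans 794 days (inclusive of both endpoints).
794 = 7 × 113 + 3, so there are 113 full weeks plus 3 extra days.
Each full week contributes one Tuesday: 113 so far.
The 3 extra days are Tue, Wed, Thu — 1 of them qualifies.
Total: 113 + 1 = 114.

114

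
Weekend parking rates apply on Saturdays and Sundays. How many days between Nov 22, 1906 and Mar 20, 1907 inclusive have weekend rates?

Nov 22, 1906 is a Thursday.
That's 119 days from start to end, counting both.
119 = 7 × 17, so the span is exactly 17 full weeks.
Each full week contributes 2 weekend days (Sat, Sun): 17 × 2 = 34.

34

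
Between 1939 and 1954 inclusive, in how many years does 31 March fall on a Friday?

3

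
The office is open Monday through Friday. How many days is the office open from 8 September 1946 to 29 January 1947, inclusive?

8 September 1946 is a Sunday.
The range spans 144 days (inclusive of both endpoints).
144 = 7 × 20 + 4, so there are 20 full weeks plus 4 extra days.
Each full week contributes 5 weekdays (Mon–Fri): 20 × 5 = 100.
The 4 extra days are Sun, Mon, Tue, Wed — 3 of them qualify.
Total: 100 + 3 = 103.

103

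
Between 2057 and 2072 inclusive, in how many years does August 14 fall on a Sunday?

3

Day of week of August 14 in each year:
2057: Tue, 2058: Wed, 2059: Thu, 2060: Sat, 2061: Sun ✓, 2062: Mon, 2063: Tue, 2064: Thu, 2065: Fri, 2066: Sat, 2067: Sun ✓, 2068: Tue, 2069: Wed, 2070: Thu, 2071: Fri, 2072: Sun ✓
Sundays: 2061, 2067, 2072.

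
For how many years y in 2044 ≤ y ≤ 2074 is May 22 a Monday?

5

Day of week of May 22 in each year:
2044: Sun, 2045: Mon ✓, 2046: Tue, 2047: Wed, 2048: Fri, 2049: Sat, 2050: Sun, 2051: Mon ✓, 2052: Wed, 2053: Thu, 2054: Fri, 2055: Sat, 2056: Mon ✓, 2057: Tue, 2058: Wed, 2059: Thu, 2060: Sat, 2061: Sun, 2062: Mon ✓, 2063: Tue, 2064: Thu, 2065: Fri, 2066: Sat, 2067: Sun, 2068: Tue, 2069: Wed, 2070: Thu, 2071: Fri, 2072: Sun, 2073: Mon ✓, 2074: Tue
Mondays: 2045, 2051, 2056, 2062, 2073.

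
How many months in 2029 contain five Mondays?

A month has five Mondays exactly when Monday falls within its first (length − 28) days.
Jan: 31 days, starts Mon → 5 of Mon, Tue, Wed ✓
Feb: 28 days, starts Thu → 5 of (none)
Mar: 31 days, starts Thu → 5 of Thu, Fri, Sat
Apr: 30 days, starts Sun → 5 of Sun, Mon ✓
May: 31 days, starts Tue → 5 of Tue, Wed, Thu
Jun: 30 days, starts Fri → 5 of Fri, Sat
Jul: 31 days, starts Sun → 5 of Sun, Mon, Tue ✓
Aug: 31 days, starts Wed → 5 of Wed, Thu, Fri
Sep: 30 days, starts Sat → 5 of Sat, Sun
Oct: 31 days, starts Mon → 5 of Mon, Tue, Wed ✓
Nov: 30 days, starts Thu → 5 of Thu, Fri
Dec: 31 days, starts Sat → 5 of Sat, Sun, Mon ✓
Months with five Mondays: Jan, Apr, Jul, Oct, Dec.

5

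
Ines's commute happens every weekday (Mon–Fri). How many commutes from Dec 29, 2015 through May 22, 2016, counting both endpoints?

Dec 29, 2015 is a Tuesday.
The range spans 146 days (inclusive of both endpoints).
146 = 7 × 20 + 6, so there are 20 full weeks plus 6 extra days.
Each full week contributes 5 weekdays (Mon–Fri): 20 × 5 = 100.
The 6 extra days are Tuesday, Wednesday, Thursday, Friday, Saturday, Sunday — 4 of them qualify.
Total: 100 + 4 = 104.

104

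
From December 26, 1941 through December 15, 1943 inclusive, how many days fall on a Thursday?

December 26, 1941 is a Friday.
From December 26, 1941 to December 15, 1943 is 720 days inclusive.
720 = 7 × 102 + 6, so there are 102 full weeks plus 6 extra days.
Each full week contributes one Thursday: 102 so far.
The 6 extra days are Fri, Sat, Sun, Mon, Tue, Wed — none qualify.
Total: 102 + 0 = 102.

102 Thursdays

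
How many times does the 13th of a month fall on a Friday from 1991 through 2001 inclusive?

18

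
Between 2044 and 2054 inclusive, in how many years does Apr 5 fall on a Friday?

2

Day of week of April 5 in each year:
2044: Tue, 2045: Wed, 2046: Thu, 2047: Fri ✓, 2048: Sun, 2049: Mon, 2050: Tue, 2051: Wed, 2052: Fri ✓, 2053: Sat, 2054: Sun
Fridays: 2047, 2052.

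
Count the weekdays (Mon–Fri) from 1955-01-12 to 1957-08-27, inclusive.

685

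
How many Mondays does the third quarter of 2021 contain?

2021-07-01 is a Thursday.
That's 92 days from start to end, counting both.
92 = 7 × 13 + 1, so there are 13 full weeks plus 1 extra day.
Each full week contributes one Monday: 13 so far.
The 1 extra day is Thursday — none qualify.
Total: 13 + 0 = 13.

13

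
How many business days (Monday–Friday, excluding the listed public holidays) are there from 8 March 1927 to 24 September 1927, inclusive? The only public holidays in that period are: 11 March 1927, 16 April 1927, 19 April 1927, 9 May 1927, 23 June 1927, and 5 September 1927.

8 March 1927 is a Tuesday.
The range spans 201 days (inclusive of both endpoints).
201 = 7 × 28 + 5, so there are 28 full weeks plus 5 extra days.
Each full week contributes 5 weekdays (Mon–Fri): 28 × 5 = 140.
The 5 extra days are Tuesday, Wednesday, Thursday, Friday, Saturday — 4 of them qualify.
Total: 140 + 4 = 144.
Holidays: 11 March 1927 (Fri); 16 April 1927 (Sat); 19 April 1927 (Tue); 9 May 1927 (Mon); 23 June 1927 (Thu); 5 September 1927 (Mon).
5 of the 6 holidays fall on weekdays; the rest are weekends and were already excluded.
Business days: 144 − 5 = 139.

139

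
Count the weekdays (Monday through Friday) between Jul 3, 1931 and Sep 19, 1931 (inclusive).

56 weekdays

Jul 3, 1931 is a Friday.
That's 79 days from start to end, counting both.
79 = 7 × 11 + 2, so there are 11 full weeks plus 2 extra days.
Each full week contributes 5 weekdays (Mon–Fri): 11 × 5 = 55.
The 2 extra days are Fri, Sat — 1 of them qualifies.
Total: 55 + 1 = 56.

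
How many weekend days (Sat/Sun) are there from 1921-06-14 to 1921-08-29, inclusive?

22

1921-06-14 is a Tuesday.
From 1921-06-14 to 1921-08-29 is 77 days inclusive.
77 = 7 × 11, so the span is exactly 11 full weeks.
Each full week contributes 2 weekend days (Sat, Sun): 11 × 2 = 22.
Total: 22.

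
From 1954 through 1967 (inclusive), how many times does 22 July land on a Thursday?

2

Day of week of July 22 in each year:
1954: Thu ✓, 1955: Fri, 1956: Sun, 1957: Mon, 1958: Tue, 1959: Wed, 1960: Fri, 1961: Sat, 1962: Sun, 1963: Mon, 1964: Wed, 1965: Thu ✓, 1966: Fri, 1967: Sat
Thursdays: 1954, 1965.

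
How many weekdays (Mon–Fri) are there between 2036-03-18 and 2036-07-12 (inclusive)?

84 weekdays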